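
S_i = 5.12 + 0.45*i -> [5.12, 5.57, 6.02, 6.47, 6.92]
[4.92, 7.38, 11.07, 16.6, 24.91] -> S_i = 4.92*1.50^i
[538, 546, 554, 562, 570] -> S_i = 538 + 8*i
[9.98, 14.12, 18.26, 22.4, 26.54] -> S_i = 9.98 + 4.14*i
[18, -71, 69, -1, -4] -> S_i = Random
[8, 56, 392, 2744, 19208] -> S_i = 8*7^i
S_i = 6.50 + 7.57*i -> [6.5, 14.07, 21.64, 29.21, 36.78]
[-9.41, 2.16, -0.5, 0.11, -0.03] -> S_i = -9.41*(-0.23)^i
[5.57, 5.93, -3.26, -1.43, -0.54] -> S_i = Random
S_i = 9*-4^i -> [9, -36, 144, -576, 2304]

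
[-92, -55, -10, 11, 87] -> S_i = Random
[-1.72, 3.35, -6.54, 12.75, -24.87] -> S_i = -1.72*(-1.95)^i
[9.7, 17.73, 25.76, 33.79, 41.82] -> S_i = 9.70 + 8.03*i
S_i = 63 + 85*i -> [63, 148, 233, 318, 403]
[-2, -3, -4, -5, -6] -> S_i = -2 + -1*i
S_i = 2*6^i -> [2, 12, 72, 432, 2592]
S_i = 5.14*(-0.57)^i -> [5.14, -2.93, 1.67, -0.95, 0.54]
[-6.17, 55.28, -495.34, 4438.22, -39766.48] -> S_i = -6.17*(-8.96)^i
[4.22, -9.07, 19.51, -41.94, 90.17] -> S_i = 4.22*(-2.15)^i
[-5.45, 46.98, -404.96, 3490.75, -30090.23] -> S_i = -5.45*(-8.62)^i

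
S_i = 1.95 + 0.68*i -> [1.95, 2.63, 3.31, 3.99, 4.67]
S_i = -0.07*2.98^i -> [-0.07, -0.21, -0.62, -1.85, -5.52]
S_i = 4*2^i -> [4, 8, 16, 32, 64]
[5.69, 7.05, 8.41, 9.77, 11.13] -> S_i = 5.69 + 1.36*i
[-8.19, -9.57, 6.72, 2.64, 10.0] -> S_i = Random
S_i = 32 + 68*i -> [32, 100, 168, 236, 304]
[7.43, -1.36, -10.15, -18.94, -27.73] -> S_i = 7.43 + -8.79*i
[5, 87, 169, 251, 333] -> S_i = 5 + 82*i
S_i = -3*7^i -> [-3, -21, -147, -1029, -7203]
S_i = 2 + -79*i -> [2, -77, -156, -235, -314]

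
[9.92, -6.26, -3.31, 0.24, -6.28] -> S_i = Random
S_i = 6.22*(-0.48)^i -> [6.22, -2.99, 1.43, -0.69, 0.33]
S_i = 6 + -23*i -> [6, -17, -40, -63, -86]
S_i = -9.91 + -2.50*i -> [-9.91, -12.41, -14.91, -17.41, -19.91]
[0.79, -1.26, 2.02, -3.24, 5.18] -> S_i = 0.79*(-1.60)^i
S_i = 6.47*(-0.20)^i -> [6.47, -1.29, 0.26, -0.05, 0.01]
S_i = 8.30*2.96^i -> [8.3, 24.57, 72.72, 215.25, 637.15]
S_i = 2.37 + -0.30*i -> [2.37, 2.07, 1.77, 1.47, 1.17]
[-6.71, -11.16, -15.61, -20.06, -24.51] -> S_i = -6.71 + -4.45*i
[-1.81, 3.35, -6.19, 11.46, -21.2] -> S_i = -1.81*(-1.85)^i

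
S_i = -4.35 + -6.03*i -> [-4.35, -10.38, -16.41, -22.44, -28.47]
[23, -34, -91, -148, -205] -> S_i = 23 + -57*i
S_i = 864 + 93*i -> [864, 957, 1050, 1143, 1236]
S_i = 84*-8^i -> [84, -672, 5376, -43008, 344064]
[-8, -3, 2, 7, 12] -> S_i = -8 + 5*i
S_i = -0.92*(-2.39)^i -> [-0.92, 2.2, -5.26, 12.56, -30.02]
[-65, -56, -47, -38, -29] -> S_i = -65 + 9*i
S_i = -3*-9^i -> [-3, 27, -243, 2187, -19683]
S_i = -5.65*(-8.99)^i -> [-5.65, 50.79, -456.63, 4105.14, -36905.17]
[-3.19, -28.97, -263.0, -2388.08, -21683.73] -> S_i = -3.19*9.08^i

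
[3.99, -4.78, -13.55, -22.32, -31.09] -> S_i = 3.99 + -8.77*i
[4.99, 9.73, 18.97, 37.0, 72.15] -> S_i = 4.99*1.95^i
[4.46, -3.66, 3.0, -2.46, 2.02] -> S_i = 4.46*(-0.82)^i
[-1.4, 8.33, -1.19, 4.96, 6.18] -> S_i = Random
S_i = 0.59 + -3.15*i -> [0.59, -2.56, -5.71, -8.86, -12.01]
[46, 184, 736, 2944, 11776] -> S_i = 46*4^i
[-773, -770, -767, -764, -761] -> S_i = -773 + 3*i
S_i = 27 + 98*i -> [27, 125, 223, 321, 419]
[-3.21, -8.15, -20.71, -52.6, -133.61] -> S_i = -3.21*2.54^i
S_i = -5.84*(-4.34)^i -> [-5.84, 25.35, -110.0, 477.4, -2071.91]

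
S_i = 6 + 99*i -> [6, 105, 204, 303, 402]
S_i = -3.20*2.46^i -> [-3.2, -7.87, -19.37, -47.64, -117.19]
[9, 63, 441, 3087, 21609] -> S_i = 9*7^i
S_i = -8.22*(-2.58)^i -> [-8.22, 21.21, -54.72, 141.17, -364.21]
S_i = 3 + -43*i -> [3, -40, -83, -126, -169]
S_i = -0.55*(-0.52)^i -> [-0.55, 0.29, -0.15, 0.08, -0.04]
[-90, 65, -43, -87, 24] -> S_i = Random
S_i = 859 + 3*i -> [859, 862, 865, 868, 871]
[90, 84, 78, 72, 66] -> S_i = 90 + -6*i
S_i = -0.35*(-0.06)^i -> [-0.35, 0.02, -0.0, 0.0, -0.0]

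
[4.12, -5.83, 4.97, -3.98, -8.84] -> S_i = Random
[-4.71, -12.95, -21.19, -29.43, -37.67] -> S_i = -4.71 + -8.24*i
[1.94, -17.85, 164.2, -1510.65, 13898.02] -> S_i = 1.94*(-9.20)^i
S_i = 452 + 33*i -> [452, 485, 518, 551, 584]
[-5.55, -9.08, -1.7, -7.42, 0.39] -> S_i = Random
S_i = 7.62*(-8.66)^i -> [7.62, -65.99, 571.47, -4948.9, 42857.47]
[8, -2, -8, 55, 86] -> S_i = Random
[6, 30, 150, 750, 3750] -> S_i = 6*5^i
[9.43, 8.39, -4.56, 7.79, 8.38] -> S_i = Random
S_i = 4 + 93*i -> [4, 97, 190, 283, 376]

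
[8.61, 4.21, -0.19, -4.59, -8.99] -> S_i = 8.61 + -4.40*i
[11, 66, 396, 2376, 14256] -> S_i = 11*6^i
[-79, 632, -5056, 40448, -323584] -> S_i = -79*-8^i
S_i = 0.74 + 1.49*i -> [0.74, 2.23, 3.72, 5.21, 6.7]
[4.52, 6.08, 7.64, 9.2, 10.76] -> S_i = 4.52 + 1.56*i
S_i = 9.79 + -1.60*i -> [9.79, 8.19, 6.59, 4.99, 3.39]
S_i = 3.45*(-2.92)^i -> [3.45, -10.07, 29.42, -85.89, 250.81]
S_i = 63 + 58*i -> [63, 121, 179, 237, 295]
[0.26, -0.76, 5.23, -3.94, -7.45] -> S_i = Random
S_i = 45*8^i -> [45, 360, 2880, 23040, 184320]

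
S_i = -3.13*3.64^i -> [-3.13, -11.39, -41.47, -150.96, -549.48]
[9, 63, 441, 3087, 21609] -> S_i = 9*7^i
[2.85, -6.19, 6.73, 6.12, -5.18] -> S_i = Random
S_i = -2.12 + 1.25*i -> [-2.12, -0.87, 0.38, 1.63, 2.88]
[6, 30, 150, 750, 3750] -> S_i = 6*5^i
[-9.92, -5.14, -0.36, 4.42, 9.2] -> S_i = -9.92 + 4.78*i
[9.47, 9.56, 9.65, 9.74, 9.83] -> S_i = 9.47 + 0.09*i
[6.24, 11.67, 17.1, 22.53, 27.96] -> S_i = 6.24 + 5.43*i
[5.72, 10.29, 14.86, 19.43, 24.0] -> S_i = 5.72 + 4.57*i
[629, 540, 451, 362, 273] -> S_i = 629 + -89*i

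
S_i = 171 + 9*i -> [171, 180, 189, 198, 207]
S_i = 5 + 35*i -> [5, 40, 75, 110, 145]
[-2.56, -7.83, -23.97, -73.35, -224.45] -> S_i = -2.56*3.06^i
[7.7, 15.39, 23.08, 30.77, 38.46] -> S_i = 7.70 + 7.69*i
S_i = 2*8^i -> [2, 16, 128, 1024, 8192]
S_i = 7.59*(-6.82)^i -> [7.59, -51.76, 353.03, -2407.66, 16420.23]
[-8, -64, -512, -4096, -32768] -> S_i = -8*8^i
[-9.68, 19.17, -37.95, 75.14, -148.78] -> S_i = -9.68*(-1.98)^i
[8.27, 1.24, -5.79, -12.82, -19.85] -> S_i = 8.27 + -7.03*i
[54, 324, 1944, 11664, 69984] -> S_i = 54*6^i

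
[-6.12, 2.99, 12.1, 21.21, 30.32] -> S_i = -6.12 + 9.11*i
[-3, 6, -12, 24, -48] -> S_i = -3*-2^i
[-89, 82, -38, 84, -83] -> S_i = Random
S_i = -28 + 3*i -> [-28, -25, -22, -19, -16]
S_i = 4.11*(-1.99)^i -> [4.11, -8.18, 16.28, -32.39, 64.45]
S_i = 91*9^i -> [91, 819, 7371, 66339, 597051]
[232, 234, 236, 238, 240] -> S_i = 232 + 2*i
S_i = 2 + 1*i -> [2, 3, 4, 5, 6]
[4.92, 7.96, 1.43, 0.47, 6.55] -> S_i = Random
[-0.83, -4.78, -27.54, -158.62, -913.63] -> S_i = -0.83*5.76^i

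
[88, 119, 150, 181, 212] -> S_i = 88 + 31*i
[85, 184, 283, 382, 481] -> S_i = 85 + 99*i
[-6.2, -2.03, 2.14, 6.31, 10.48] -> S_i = -6.20 + 4.17*i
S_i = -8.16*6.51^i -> [-8.16, -53.12, -345.82, -2251.3, -14655.95]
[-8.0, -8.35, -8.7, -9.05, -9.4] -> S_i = -8.00 + -0.35*i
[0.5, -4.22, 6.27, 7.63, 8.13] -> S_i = Random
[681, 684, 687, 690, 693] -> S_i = 681 + 3*i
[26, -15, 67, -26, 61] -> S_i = Random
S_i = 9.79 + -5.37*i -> [9.79, 4.42, -0.95, -6.32, -11.69]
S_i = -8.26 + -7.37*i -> [-8.26, -15.63, -23.0, -30.37, -37.74]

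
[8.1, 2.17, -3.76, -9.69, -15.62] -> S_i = 8.10 + -5.93*i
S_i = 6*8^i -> [6, 48, 384, 3072, 24576]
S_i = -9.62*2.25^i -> [-9.62, -21.64, -48.7, -109.58, -246.55]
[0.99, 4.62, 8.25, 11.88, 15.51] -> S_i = 0.99 + 3.63*i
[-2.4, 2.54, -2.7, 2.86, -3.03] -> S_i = -2.40*(-1.06)^i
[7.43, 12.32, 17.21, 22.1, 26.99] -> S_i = 7.43 + 4.89*i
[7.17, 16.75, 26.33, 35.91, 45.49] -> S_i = 7.17 + 9.58*i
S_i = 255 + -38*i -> [255, 217, 179, 141, 103]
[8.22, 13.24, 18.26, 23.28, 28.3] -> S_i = 8.22 + 5.02*i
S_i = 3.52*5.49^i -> [3.52, 19.32, 106.09, 582.45, 3197.66]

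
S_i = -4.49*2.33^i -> [-4.49, -10.46, -24.38, -56.8, -132.33]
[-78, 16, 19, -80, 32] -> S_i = Random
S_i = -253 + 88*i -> [-253, -165, -77, 11, 99]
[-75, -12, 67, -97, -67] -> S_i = Random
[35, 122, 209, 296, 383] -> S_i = 35 + 87*i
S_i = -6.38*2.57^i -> [-6.38, -16.4, -42.14, -108.3, -278.33]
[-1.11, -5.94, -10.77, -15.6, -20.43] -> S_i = -1.11 + -4.83*i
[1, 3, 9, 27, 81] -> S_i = 1*3^i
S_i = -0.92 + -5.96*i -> [-0.92, -6.88, -12.84, -18.8, -24.76]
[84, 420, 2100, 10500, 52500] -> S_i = 84*5^i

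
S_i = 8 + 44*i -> [8, 52, 96, 140, 184]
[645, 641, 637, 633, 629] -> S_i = 645 + -4*i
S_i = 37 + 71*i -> [37, 108, 179, 250, 321]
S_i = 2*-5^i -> [2, -10, 50, -250, 1250]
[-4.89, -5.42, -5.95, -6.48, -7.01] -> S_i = -4.89 + -0.53*i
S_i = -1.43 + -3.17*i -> [-1.43, -4.6, -7.77, -10.94, -14.11]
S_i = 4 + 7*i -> [4, 11, 18, 25, 32]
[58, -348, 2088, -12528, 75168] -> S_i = 58*-6^i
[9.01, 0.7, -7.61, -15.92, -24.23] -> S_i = 9.01 + -8.31*i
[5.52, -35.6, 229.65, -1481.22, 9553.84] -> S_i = 5.52*(-6.45)^i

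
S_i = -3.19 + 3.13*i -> [-3.19, -0.06, 3.07, 6.2, 9.33]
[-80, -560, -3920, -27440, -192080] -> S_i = -80*7^i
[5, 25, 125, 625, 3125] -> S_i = 5*5^i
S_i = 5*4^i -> [5, 20, 80, 320, 1280]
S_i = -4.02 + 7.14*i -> [-4.02, 3.12, 10.26, 17.4, 24.54]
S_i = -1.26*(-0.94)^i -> [-1.26, 1.18, -1.11, 1.05, -0.98]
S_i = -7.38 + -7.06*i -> [-7.38, -14.44, -21.5, -28.56, -35.62]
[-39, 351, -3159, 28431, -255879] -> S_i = -39*-9^i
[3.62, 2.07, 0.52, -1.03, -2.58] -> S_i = 3.62 + -1.55*i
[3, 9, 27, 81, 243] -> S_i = 3*3^i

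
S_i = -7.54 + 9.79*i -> [-7.54, 2.25, 12.04, 21.83, 31.62]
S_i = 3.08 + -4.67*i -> [3.08, -1.59, -6.26, -10.93, -15.6]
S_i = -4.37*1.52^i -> [-4.37, -6.64, -10.1, -15.35, -23.33]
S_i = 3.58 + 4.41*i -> [3.58, 7.99, 12.4, 16.81, 21.22]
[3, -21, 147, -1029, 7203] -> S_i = 3*-7^i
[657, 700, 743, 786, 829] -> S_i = 657 + 43*i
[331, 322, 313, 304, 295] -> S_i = 331 + -9*i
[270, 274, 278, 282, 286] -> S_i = 270 + 4*i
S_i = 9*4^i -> [9, 36, 144, 576, 2304]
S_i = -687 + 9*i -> [-687, -678, -669, -660, -651]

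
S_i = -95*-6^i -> [-95, 570, -3420, 20520, -123120]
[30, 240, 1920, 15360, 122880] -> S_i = 30*8^i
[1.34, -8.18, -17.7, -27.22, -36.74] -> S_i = 1.34 + -9.52*i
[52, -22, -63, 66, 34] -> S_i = Random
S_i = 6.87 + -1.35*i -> [6.87, 5.52, 4.17, 2.82, 1.47]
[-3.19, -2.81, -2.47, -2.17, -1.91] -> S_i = -3.19*0.88^i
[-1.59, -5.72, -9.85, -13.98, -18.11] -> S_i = -1.59 + -4.13*i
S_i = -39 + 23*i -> [-39, -16, 7, 30, 53]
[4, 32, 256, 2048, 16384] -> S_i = 4*8^i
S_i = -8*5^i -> [-8, -40, -200, -1000, -5000]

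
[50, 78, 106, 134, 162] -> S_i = 50 + 28*i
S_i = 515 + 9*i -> [515, 524, 533, 542, 551]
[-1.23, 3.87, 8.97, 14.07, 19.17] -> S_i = -1.23 + 5.10*i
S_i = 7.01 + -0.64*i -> [7.01, 6.37, 5.73, 5.09, 4.45]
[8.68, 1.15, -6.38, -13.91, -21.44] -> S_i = 8.68 + -7.53*i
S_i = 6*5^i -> [6, 30, 150, 750, 3750]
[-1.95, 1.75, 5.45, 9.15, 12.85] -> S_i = -1.95 + 3.70*i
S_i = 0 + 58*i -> [0, 58, 116, 174, 232]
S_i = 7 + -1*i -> [7, 6, 5, 4, 3]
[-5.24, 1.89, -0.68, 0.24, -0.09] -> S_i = -5.24*(-0.36)^i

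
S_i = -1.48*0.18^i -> [-1.48, -0.27, -0.05, -0.01, -0.0]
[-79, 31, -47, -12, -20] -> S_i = Random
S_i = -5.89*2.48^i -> [-5.89, -14.61, -36.23, -89.84, -222.8]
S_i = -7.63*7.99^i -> [-7.63, -60.96, -487.1, -3891.93, -31096.51]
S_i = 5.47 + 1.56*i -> [5.47, 7.03, 8.59, 10.15, 11.71]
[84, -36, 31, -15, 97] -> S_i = Random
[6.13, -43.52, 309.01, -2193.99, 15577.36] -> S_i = 6.13*(-7.10)^i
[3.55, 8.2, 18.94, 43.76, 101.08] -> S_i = 3.55*2.31^i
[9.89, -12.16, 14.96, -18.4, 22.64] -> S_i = 9.89*(-1.23)^i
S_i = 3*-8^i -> [3, -24, 192, -1536, 12288]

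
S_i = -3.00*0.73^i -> [-3.0, -2.19, -1.6, -1.17, -0.85]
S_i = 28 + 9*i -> [28, 37, 46, 55, 64]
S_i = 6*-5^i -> [6, -30, 150, -750, 3750]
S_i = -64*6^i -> [-64, -384, -2304, -13824, -82944]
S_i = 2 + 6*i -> [2, 8, 14, 20, 26]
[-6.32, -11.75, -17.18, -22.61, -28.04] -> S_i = -6.32 + -5.43*i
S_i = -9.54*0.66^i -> [-9.54, -6.3, -4.16, -2.74, -1.81]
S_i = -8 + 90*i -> [-8, 82, 172, 262, 352]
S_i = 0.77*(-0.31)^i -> [0.77, -0.24, 0.07, -0.02, 0.01]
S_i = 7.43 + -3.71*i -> [7.43, 3.72, 0.01, -3.7, -7.41]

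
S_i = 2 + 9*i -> [2, 11, 20, 29, 38]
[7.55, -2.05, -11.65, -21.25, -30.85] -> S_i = 7.55 + -9.60*i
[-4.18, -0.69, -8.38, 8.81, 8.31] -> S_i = Random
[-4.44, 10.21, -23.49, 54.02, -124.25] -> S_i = -4.44*(-2.30)^i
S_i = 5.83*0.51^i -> [5.83, 2.97, 1.52, 0.77, 0.39]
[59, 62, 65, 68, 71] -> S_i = 59 + 3*i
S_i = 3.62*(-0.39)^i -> [3.62, -1.41, 0.55, -0.21, 0.08]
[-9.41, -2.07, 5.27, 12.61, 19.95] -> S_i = -9.41 + 7.34*i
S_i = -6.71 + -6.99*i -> [-6.71, -13.7, -20.69, -27.68, -34.67]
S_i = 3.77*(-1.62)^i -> [3.77, -6.11, 9.89, -16.03, 25.97]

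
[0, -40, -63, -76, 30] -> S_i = Random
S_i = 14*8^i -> [14, 112, 896, 7168, 57344]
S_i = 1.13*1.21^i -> [1.13, 1.37, 1.65, 2.0, 2.42]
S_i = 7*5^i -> [7, 35, 175, 875, 4375]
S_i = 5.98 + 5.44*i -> [5.98, 11.42, 16.86, 22.3, 27.74]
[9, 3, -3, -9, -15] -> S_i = 9 + -6*i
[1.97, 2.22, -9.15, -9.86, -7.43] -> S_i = Random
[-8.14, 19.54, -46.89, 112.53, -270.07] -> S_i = -8.14*(-2.40)^i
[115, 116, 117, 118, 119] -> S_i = 115 + 1*i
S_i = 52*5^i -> [52, 260, 1300, 6500, 32500]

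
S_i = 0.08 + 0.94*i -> [0.08, 1.02, 1.96, 2.9, 3.84]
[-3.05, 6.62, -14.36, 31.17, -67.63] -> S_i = -3.05*(-2.17)^i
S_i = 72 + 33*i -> [72, 105, 138, 171, 204]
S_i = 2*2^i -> [2, 4, 8, 16, 32]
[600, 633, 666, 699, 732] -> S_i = 600 + 33*i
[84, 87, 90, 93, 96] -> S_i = 84 + 3*i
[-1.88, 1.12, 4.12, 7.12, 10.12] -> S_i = -1.88 + 3.00*i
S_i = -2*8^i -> [-2, -16, -128, -1024, -8192]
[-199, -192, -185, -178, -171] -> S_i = -199 + 7*i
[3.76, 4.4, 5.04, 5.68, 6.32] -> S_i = 3.76 + 0.64*i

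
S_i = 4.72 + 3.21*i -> [4.72, 7.93, 11.14, 14.35, 17.56]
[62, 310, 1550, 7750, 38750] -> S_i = 62*5^i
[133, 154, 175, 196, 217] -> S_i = 133 + 21*i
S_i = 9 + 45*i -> [9, 54, 99, 144, 189]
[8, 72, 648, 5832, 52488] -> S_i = 8*9^i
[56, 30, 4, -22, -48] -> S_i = 56 + -26*i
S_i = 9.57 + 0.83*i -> [9.57, 10.4, 11.23, 12.06, 12.89]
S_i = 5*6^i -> [5, 30, 180, 1080, 6480]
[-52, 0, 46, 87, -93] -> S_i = Random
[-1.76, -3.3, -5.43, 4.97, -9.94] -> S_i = Random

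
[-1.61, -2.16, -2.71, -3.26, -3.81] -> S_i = -1.61 + -0.55*i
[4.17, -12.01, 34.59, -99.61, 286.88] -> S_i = 4.17*(-2.88)^i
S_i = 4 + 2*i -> [4, 6, 8, 10, 12]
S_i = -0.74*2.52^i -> [-0.74, -1.86, -4.7, -11.84, -29.84]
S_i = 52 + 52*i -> [52, 104, 156, 208, 260]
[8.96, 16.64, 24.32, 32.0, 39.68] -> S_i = 8.96 + 7.68*i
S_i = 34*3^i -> [34, 102, 306, 918, 2754]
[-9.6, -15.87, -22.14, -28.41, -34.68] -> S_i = -9.60 + -6.27*i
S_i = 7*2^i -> [7, 14, 28, 56, 112]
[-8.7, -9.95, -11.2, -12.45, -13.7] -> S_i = -8.70 + -1.25*i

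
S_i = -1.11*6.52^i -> [-1.11, -7.24, -47.19, -307.66, -2005.92]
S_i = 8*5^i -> [8, 40, 200, 1000, 5000]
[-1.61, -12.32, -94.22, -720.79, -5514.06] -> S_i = -1.61*7.65^i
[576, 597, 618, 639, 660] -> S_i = 576 + 21*i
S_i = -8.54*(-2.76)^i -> [-8.54, 23.57, -65.05, 179.55, -495.56]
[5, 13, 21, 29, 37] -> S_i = 5 + 8*i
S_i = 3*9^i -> [3, 27, 243, 2187, 19683]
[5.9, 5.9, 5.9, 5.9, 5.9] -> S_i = 5.90*1.00^i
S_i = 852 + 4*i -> [852, 856, 860, 864, 868]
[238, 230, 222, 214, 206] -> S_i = 238 + -8*i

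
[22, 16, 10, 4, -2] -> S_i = 22 + -6*i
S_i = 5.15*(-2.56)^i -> [5.15, -13.18, 33.75, -86.4, 221.19]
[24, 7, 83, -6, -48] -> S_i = Random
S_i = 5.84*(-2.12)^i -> [5.84, -12.38, 26.25, -55.64, 117.97]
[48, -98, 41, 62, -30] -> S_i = Random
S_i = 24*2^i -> [24, 48, 96, 192, 384]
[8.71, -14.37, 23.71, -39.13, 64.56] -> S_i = 8.71*(-1.65)^i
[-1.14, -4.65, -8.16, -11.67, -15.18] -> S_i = -1.14 + -3.51*i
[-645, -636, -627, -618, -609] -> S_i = -645 + 9*i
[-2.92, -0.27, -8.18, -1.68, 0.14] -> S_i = Random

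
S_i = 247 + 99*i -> [247, 346, 445, 544, 643]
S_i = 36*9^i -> [36, 324, 2916, 26244, 236196]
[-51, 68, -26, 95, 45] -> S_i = Random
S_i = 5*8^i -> [5, 40, 320, 2560, 20480]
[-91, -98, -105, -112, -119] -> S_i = -91 + -7*i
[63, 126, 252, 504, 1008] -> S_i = 63*2^i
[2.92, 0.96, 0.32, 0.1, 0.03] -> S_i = 2.92*0.33^i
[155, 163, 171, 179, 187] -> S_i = 155 + 8*i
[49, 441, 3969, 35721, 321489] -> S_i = 49*9^i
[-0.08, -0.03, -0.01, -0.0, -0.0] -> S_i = -0.08*0.33^i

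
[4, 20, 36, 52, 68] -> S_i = 4 + 16*i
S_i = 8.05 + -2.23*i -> [8.05, 5.82, 3.59, 1.36, -0.87]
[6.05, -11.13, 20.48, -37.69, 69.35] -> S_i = 6.05*(-1.84)^i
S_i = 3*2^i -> [3, 6, 12, 24, 48]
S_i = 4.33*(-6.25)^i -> [4.33, -27.06, 169.14, -1057.13, 6607.06]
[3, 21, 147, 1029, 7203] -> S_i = 3*7^i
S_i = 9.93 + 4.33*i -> [9.93, 14.26, 18.59, 22.92, 27.25]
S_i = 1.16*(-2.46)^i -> [1.16, -2.85, 7.02, -17.27, 42.48]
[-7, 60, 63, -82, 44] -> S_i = Random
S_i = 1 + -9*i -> [1, -8, -17, -26, -35]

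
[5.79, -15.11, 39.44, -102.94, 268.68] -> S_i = 5.79*(-2.61)^i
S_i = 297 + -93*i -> [297, 204, 111, 18, -75]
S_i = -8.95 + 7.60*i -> [-8.95, -1.35, 6.25, 13.85, 21.45]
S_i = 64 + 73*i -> [64, 137, 210, 283, 356]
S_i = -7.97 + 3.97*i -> [-7.97, -4.0, -0.03, 3.94, 7.91]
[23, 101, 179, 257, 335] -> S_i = 23 + 78*i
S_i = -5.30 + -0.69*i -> [-5.3, -5.99, -6.68, -7.37, -8.06]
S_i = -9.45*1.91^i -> [-9.45, -18.05, -34.47, -65.85, -125.77]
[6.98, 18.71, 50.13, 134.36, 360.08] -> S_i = 6.98*2.68^i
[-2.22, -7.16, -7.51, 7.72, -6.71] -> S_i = Random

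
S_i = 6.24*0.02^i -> [6.24, 0.12, 0.0, 0.0, 0.0]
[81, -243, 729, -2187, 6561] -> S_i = 81*-3^i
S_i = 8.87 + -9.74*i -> [8.87, -0.87, -10.61, -20.35, -30.09]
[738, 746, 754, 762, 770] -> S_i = 738 + 8*i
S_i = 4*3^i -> [4, 12, 36, 108, 324]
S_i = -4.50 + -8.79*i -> [-4.5, -13.29, -22.08, -30.87, -39.66]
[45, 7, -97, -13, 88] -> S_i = Random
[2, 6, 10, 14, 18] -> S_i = 2 + 4*i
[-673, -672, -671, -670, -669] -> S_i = -673 + 1*i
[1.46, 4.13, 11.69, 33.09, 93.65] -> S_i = 1.46*2.83^i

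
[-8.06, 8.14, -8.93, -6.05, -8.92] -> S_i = Random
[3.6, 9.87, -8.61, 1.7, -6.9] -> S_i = Random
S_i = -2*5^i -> [-2, -10, -50, -250, -1250]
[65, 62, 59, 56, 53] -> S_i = 65 + -3*i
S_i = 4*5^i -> [4, 20, 100, 500, 2500]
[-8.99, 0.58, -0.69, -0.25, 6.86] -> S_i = Random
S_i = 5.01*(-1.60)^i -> [5.01, -8.02, 12.83, -20.52, 32.83]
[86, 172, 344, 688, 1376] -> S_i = 86*2^i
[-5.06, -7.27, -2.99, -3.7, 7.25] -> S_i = Random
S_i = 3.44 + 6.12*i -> [3.44, 9.56, 15.68, 21.8, 27.92]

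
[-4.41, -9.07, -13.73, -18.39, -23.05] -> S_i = -4.41 + -4.66*i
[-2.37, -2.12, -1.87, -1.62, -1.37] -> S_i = -2.37 + 0.25*i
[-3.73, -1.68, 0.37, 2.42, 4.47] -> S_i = -3.73 + 2.05*i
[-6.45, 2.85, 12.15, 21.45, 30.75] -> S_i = -6.45 + 9.30*i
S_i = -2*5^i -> [-2, -10, -50, -250, -1250]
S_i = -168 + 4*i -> [-168, -164, -160, -156, -152]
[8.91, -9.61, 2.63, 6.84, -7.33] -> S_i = Random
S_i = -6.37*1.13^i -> [-6.37, -7.2, -8.13, -9.19, -10.39]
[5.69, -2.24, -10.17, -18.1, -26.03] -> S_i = 5.69 + -7.93*i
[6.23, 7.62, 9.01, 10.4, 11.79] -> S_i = 6.23 + 1.39*i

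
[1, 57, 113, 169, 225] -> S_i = 1 + 56*i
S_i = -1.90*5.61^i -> [-1.9, -10.66, -59.8, -335.46, -1881.94]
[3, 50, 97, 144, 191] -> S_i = 3 + 47*i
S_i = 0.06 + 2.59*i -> [0.06, 2.65, 5.24, 7.83, 10.42]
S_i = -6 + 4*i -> [-6, -2, 2, 6, 10]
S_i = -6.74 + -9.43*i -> [-6.74, -16.17, -25.6, -35.03, -44.46]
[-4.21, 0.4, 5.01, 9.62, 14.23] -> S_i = -4.21 + 4.61*i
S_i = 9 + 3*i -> [9, 12, 15, 18, 21]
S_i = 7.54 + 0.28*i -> [7.54, 7.82, 8.1, 8.38, 8.66]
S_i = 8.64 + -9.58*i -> [8.64, -0.94, -10.52, -20.1, -29.68]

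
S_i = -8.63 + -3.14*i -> [-8.63, -11.77, -14.91, -18.05, -21.19]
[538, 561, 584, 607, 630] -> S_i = 538 + 23*i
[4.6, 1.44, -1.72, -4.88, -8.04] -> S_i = 4.60 + -3.16*i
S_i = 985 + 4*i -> [985, 989, 993, 997, 1001]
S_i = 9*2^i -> [9, 18, 36, 72, 144]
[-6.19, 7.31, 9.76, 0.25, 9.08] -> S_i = Random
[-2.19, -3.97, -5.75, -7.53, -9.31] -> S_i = -2.19 + -1.78*i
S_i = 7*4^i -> [7, 28, 112, 448, 1792]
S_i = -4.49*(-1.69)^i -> [-4.49, 7.59, -12.82, 21.67, -36.63]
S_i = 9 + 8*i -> [9, 17, 25, 33, 41]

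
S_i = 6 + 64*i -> [6, 70, 134, 198, 262]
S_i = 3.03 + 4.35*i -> [3.03, 7.38, 11.73, 16.08, 20.43]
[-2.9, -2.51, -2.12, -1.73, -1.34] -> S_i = -2.90 + 0.39*i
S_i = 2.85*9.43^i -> [2.85, 26.88, 253.44, 2389.9, 22536.77]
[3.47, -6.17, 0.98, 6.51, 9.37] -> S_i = Random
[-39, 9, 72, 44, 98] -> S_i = Random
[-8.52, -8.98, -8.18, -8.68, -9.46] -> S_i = Random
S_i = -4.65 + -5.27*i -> [-4.65, -9.92, -15.19, -20.46, -25.73]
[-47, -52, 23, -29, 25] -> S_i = Random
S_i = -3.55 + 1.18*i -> [-3.55, -2.37, -1.19, -0.01, 1.17]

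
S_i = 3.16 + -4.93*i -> [3.16, -1.77, -6.7, -11.63, -16.56]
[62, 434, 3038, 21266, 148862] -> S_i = 62*7^i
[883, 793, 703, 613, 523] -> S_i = 883 + -90*i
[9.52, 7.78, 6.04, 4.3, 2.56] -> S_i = 9.52 + -1.74*i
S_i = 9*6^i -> [9, 54, 324, 1944, 11664]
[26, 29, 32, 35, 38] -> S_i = 26 + 3*i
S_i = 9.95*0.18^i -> [9.95, 1.79, 0.32, 0.06, 0.01]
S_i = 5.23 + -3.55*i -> [5.23, 1.68, -1.87, -5.42, -8.97]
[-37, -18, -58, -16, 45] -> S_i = Random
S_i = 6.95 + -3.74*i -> [6.95, 3.21, -0.53, -4.27, -8.01]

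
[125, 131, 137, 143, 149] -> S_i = 125 + 6*i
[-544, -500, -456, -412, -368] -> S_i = -544 + 44*i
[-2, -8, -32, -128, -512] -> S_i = -2*4^i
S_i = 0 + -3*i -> [0, -3, -6, -9, -12]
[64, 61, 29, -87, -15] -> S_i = Random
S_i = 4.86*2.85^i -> [4.86, 13.85, 39.48, 112.5, 320.64]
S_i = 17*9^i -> [17, 153, 1377, 12393, 111537]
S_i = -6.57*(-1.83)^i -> [-6.57, 12.02, -22.0, 40.26, -73.68]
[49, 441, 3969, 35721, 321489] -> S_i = 49*9^i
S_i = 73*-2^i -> [73, -146, 292, -584, 1168]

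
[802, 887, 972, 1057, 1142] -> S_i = 802 + 85*i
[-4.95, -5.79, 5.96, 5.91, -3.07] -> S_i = Random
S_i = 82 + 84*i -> [82, 166, 250, 334, 418]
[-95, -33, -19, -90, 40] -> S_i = Random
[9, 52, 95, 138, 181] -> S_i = 9 + 43*i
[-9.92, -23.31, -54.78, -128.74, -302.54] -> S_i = -9.92*2.35^i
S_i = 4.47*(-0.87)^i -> [4.47, -3.89, 3.38, -2.94, 2.56]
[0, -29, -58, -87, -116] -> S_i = 0 + -29*i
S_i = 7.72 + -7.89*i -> [7.72, -0.17, -8.06, -15.95, -23.84]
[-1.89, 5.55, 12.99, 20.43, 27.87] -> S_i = -1.89 + 7.44*i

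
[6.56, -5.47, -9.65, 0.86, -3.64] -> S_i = Random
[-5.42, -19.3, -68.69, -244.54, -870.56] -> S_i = -5.42*3.56^i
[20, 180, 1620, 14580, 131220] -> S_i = 20*9^i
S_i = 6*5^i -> [6, 30, 150, 750, 3750]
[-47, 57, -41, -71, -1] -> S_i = Random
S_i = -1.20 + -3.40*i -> [-1.2, -4.6, -8.0, -11.4, -14.8]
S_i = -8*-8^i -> [-8, 64, -512, 4096, -32768]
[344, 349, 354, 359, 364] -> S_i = 344 + 5*i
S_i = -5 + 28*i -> [-5, 23, 51, 79, 107]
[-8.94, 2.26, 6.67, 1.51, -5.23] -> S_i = Random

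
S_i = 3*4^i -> [3, 12, 48, 192, 768]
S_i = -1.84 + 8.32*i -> [-1.84, 6.48, 14.8, 23.12, 31.44]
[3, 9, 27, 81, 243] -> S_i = 3*3^i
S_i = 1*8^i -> [1, 8, 64, 512, 4096]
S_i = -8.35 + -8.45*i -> [-8.35, -16.8, -25.25, -33.7, -42.15]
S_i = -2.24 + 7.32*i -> [-2.24, 5.08, 12.4, 19.72, 27.04]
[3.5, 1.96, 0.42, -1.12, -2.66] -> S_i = 3.50 + -1.54*i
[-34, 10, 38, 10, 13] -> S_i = Random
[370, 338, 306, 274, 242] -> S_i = 370 + -32*i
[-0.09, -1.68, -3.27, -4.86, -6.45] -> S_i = -0.09 + -1.59*i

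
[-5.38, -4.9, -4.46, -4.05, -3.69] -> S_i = -5.38*0.91^i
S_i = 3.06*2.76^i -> [3.06, 8.45, 23.31, 64.34, 177.57]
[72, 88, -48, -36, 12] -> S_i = Random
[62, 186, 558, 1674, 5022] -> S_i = 62*3^i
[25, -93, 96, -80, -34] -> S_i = Random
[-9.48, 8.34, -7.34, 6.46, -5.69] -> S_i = -9.48*(-0.88)^i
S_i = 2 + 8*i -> [2, 10, 18, 26, 34]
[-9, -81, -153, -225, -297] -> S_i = -9 + -72*i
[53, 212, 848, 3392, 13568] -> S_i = 53*4^i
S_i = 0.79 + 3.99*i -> [0.79, 4.78, 8.77, 12.76, 16.75]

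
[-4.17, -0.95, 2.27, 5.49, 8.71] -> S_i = -4.17 + 3.22*i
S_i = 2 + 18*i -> [2, 20, 38, 56, 74]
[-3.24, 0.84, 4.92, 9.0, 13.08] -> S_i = -3.24 + 4.08*i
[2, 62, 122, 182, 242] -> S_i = 2 + 60*i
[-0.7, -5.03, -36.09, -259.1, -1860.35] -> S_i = -0.70*7.18^i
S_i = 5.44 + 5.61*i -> [5.44, 11.05, 16.66, 22.27, 27.88]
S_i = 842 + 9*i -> [842, 851, 860, 869, 878]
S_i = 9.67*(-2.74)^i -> [9.67, -26.5, 72.6, -198.92, 545.04]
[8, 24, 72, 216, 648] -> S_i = 8*3^i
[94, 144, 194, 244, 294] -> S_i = 94 + 50*i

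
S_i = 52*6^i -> [52, 312, 1872, 11232, 67392]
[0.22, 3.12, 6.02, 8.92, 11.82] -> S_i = 0.22 + 2.90*i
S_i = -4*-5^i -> [-4, 20, -100, 500, -2500]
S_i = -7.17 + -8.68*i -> [-7.17, -15.85, -24.53, -33.21, -41.89]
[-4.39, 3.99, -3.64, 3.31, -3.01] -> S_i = -4.39*(-0.91)^i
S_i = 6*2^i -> [6, 12, 24, 48, 96]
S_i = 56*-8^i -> [56, -448, 3584, -28672, 229376]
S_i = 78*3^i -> [78, 234, 702, 2106, 6318]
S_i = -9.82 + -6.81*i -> [-9.82, -16.63, -23.44, -30.25, -37.06]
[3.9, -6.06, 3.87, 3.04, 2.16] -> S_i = Random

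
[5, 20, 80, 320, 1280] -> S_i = 5*4^i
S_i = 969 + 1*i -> [969, 970, 971, 972, 973]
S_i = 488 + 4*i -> [488, 492, 496, 500, 504]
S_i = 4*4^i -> [4, 16, 64, 256, 1024]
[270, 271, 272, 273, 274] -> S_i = 270 + 1*i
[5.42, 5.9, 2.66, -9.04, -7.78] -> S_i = Random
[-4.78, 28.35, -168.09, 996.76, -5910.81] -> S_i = -4.78*(-5.93)^i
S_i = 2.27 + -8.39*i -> [2.27, -6.12, -14.51, -22.9, -31.29]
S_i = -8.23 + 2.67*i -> [-8.23, -5.56, -2.89, -0.22, 2.45]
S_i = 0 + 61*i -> [0, 61, 122, 183, 244]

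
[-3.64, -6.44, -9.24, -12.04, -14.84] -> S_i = -3.64 + -2.80*i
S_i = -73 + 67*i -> [-73, -6, 61, 128, 195]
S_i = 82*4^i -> [82, 328, 1312, 5248, 20992]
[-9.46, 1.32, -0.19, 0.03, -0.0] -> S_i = -9.46*(-0.14)^i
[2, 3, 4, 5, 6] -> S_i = 2 + 1*i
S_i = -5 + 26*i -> [-5, 21, 47, 73, 99]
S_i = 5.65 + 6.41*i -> [5.65, 12.06, 18.47, 24.88, 31.29]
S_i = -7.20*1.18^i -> [-7.2, -8.5, -10.03, -11.83, -13.96]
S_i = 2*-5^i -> [2, -10, 50, -250, 1250]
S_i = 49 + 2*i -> [49, 51, 53, 55, 57]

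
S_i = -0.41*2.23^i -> [-0.41, -0.91, -2.04, -4.55, -10.14]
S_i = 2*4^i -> [2, 8, 32, 128, 512]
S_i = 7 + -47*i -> [7, -40, -87, -134, -181]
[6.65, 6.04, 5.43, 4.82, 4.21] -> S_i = 6.65 + -0.61*i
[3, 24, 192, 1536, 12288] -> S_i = 3*8^i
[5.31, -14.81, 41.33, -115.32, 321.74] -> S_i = 5.31*(-2.79)^i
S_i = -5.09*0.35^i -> [-5.09, -1.78, -0.62, -0.22, -0.08]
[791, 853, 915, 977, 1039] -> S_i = 791 + 62*i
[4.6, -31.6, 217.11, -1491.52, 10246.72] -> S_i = 4.60*(-6.87)^i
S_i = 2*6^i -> [2, 12, 72, 432, 2592]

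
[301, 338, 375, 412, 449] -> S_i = 301 + 37*i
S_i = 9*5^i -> [9, 45, 225, 1125, 5625]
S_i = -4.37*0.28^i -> [-4.37, -1.22, -0.34, -0.1, -0.03]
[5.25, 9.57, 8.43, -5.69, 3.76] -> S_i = Random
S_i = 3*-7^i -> [3, -21, 147, -1029, 7203]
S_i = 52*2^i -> [52, 104, 208, 416, 832]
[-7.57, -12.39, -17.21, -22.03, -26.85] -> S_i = -7.57 + -4.82*i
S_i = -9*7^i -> [-9, -63, -441, -3087, -21609]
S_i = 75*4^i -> [75, 300, 1200, 4800, 19200]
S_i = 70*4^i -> [70, 280, 1120, 4480, 17920]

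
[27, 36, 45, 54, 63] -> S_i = 27 + 9*i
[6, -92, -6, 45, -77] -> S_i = Random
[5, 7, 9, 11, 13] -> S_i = 5 + 2*i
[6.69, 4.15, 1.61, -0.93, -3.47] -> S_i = 6.69 + -2.54*i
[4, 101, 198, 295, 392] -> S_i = 4 + 97*i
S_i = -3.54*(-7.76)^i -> [-3.54, 27.47, -213.17, 1654.2, -12836.6]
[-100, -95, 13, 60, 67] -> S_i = Random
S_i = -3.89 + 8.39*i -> [-3.89, 4.5, 12.89, 21.28, 29.67]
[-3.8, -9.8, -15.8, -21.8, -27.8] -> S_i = -3.80 + -6.00*i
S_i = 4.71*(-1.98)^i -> [4.71, -9.33, 18.47, -36.56, 72.39]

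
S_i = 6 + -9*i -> [6, -3, -12, -21, -30]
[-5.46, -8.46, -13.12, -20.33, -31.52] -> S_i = -5.46*1.55^i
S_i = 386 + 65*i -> [386, 451, 516, 581, 646]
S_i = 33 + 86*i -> [33, 119, 205, 291, 377]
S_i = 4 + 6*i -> [4, 10, 16, 22, 28]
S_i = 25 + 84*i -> [25, 109, 193, 277, 361]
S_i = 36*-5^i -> [36, -180, 900, -4500, 22500]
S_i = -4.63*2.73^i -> [-4.63, -12.64, -34.51, -94.2, -257.18]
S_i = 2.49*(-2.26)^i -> [2.49, -5.63, 12.72, -28.74, 64.96]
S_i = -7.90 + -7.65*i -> [-7.9, -15.55, -23.2, -30.85, -38.5]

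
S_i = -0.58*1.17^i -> [-0.58, -0.68, -0.79, -0.93, -1.09]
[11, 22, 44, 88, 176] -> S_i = 11*2^i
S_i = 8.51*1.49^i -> [8.51, 12.68, 18.89, 28.15, 41.94]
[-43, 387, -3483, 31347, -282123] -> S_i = -43*-9^i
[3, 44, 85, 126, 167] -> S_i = 3 + 41*i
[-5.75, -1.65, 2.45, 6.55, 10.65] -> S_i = -5.75 + 4.10*i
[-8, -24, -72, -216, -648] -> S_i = -8*3^i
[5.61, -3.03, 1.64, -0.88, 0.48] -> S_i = 5.61*(-0.54)^i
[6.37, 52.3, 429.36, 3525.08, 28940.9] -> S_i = 6.37*8.21^i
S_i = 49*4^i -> [49, 196, 784, 3136, 12544]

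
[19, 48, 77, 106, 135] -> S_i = 19 + 29*i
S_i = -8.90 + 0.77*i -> [-8.9, -8.13, -7.36, -6.59, -5.82]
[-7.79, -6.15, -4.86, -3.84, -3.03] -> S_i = -7.79*0.79^i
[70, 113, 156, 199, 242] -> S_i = 70 + 43*i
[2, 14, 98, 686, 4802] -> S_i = 2*7^i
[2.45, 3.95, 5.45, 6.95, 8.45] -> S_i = 2.45 + 1.50*i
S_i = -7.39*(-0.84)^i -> [-7.39, 6.21, -5.21, 4.38, -3.68]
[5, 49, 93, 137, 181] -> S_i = 5 + 44*i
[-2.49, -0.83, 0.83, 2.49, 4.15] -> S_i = -2.49 + 1.66*i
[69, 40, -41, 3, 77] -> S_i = Random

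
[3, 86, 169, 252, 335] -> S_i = 3 + 83*i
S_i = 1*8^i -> [1, 8, 64, 512, 4096]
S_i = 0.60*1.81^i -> [0.6, 1.09, 1.97, 3.56, 6.44]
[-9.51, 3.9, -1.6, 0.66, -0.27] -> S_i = -9.51*(-0.41)^i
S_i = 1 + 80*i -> [1, 81, 161, 241, 321]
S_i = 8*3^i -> [8, 24, 72, 216, 648]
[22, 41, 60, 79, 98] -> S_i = 22 + 19*i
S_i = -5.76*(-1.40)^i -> [-5.76, 8.06, -11.29, 15.81, -22.13]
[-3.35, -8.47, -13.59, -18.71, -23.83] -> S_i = -3.35 + -5.12*i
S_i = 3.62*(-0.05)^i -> [3.62, -0.18, 0.01, -0.0, 0.0]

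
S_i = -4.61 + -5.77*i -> [-4.61, -10.38, -16.15, -21.92, -27.69]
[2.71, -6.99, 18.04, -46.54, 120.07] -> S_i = 2.71*(-2.58)^i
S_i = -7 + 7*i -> [-7, 0, 7, 14, 21]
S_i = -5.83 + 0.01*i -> [-5.83, -5.82, -5.81, -5.8, -5.79]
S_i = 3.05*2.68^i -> [3.05, 8.17, 21.91, 58.71, 157.34]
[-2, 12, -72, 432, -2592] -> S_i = -2*-6^i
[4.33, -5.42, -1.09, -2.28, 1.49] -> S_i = Random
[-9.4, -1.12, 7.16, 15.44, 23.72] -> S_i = -9.40 + 8.28*i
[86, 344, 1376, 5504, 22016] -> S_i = 86*4^i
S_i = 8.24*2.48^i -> [8.24, 20.44, 50.68, 125.68, 311.7]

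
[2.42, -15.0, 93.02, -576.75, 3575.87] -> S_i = 2.42*(-6.20)^i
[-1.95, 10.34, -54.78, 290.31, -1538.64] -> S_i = -1.95*(-5.30)^i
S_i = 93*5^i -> [93, 465, 2325, 11625, 58125]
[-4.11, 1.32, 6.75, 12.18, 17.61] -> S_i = -4.11 + 5.43*i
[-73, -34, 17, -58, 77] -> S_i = Random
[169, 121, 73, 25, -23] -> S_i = 169 + -48*i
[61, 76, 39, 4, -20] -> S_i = Random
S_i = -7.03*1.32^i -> [-7.03, -9.28, -12.25, -16.17, -21.34]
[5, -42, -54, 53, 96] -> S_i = Random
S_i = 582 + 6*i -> [582, 588, 594, 600, 606]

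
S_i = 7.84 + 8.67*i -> [7.84, 16.51, 25.18, 33.85, 42.52]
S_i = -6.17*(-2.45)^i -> [-6.17, 15.12, -37.04, 90.74, -222.31]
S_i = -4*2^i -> [-4, -8, -16, -32, -64]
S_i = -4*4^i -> [-4, -16, -64, -256, -1024]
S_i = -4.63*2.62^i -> [-4.63, -12.13, -31.78, -83.27, -218.17]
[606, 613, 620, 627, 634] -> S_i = 606 + 7*i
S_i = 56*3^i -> [56, 168, 504, 1512, 4536]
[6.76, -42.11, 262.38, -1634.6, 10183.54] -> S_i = 6.76*(-6.23)^i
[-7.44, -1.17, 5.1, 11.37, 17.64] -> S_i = -7.44 + 6.27*i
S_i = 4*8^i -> [4, 32, 256, 2048, 16384]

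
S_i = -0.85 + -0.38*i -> [-0.85, -1.23, -1.61, -1.99, -2.37]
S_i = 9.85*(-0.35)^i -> [9.85, -3.45, 1.21, -0.42, 0.15]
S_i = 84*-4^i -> [84, -336, 1344, -5376, 21504]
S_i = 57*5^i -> [57, 285, 1425, 7125, 35625]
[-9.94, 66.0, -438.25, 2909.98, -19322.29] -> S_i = -9.94*(-6.64)^i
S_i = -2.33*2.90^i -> [-2.33, -6.76, -19.6, -56.83, -164.8]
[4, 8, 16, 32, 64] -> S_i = 4*2^i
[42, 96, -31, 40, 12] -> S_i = Random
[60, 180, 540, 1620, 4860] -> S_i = 60*3^i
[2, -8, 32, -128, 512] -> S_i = 2*-4^i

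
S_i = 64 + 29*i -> [64, 93, 122, 151, 180]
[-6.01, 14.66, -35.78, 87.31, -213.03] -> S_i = -6.01*(-2.44)^i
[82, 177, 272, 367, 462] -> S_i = 82 + 95*i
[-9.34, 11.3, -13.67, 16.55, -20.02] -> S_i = -9.34*(-1.21)^i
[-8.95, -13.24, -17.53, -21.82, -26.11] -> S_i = -8.95 + -4.29*i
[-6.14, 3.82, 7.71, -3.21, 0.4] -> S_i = Random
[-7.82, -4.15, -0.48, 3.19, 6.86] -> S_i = -7.82 + 3.67*i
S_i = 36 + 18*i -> [36, 54, 72, 90, 108]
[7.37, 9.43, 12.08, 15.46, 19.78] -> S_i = 7.37*1.28^i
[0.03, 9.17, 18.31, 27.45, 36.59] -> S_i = 0.03 + 9.14*i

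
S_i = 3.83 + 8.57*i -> [3.83, 12.4, 20.97, 29.54, 38.11]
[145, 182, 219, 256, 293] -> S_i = 145 + 37*i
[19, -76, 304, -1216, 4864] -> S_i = 19*-4^i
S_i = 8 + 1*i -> [8, 9, 10, 11, 12]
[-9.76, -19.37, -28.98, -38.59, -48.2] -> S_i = -9.76 + -9.61*i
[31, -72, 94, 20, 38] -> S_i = Random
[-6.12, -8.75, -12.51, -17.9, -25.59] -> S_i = -6.12*1.43^i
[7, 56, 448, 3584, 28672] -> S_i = 7*8^i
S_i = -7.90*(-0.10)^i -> [-7.9, 0.79, -0.08, 0.01, -0.0]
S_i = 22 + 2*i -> [22, 24, 26, 28, 30]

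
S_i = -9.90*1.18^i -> [-9.9, -11.68, -13.78, -16.27, -19.19]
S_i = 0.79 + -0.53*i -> [0.79, 0.26, -0.27, -0.8, -1.33]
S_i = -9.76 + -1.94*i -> [-9.76, -11.7, -13.64, -15.58, -17.52]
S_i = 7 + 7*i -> [7, 14, 21, 28, 35]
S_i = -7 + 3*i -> [-7, -4, -1, 2, 5]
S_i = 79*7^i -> [79, 553, 3871, 27097, 189679]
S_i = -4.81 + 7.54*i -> [-4.81, 2.73, 10.27, 17.81, 25.35]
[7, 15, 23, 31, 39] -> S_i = 7 + 8*i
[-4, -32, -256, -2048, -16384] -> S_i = -4*8^i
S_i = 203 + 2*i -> [203, 205, 207, 209, 211]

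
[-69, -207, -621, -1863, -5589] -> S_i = -69*3^i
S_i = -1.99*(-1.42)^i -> [-1.99, 2.83, -4.01, 5.7, -8.09]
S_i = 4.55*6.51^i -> [4.55, 29.62, 192.83, 1255.32, 8172.13]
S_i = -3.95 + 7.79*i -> [-3.95, 3.84, 11.63, 19.42, 27.21]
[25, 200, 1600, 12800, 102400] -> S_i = 25*8^i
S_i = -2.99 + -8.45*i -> [-2.99, -11.44, -19.89, -28.34, -36.79]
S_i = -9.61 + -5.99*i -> [-9.61, -15.6, -21.59, -27.58, -33.57]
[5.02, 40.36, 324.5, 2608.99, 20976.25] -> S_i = 5.02*8.04^i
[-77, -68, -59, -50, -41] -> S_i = -77 + 9*i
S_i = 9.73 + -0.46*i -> [9.73, 9.27, 8.81, 8.35, 7.89]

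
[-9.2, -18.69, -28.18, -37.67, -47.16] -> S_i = -9.20 + -9.49*i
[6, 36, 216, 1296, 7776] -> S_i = 6*6^i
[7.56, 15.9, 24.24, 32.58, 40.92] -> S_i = 7.56 + 8.34*i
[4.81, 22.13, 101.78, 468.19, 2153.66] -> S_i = 4.81*4.60^i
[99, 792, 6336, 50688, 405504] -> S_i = 99*8^i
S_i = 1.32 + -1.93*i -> [1.32, -0.61, -2.54, -4.47, -6.4]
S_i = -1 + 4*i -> [-1, 3, 7, 11, 15]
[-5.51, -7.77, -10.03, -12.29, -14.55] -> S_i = -5.51 + -2.26*i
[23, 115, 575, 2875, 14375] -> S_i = 23*5^i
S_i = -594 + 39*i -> [-594, -555, -516, -477, -438]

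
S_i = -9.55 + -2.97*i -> [-9.55, -12.52, -15.49, -18.46, -21.43]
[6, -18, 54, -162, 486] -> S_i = 6*-3^i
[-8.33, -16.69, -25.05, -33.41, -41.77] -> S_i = -8.33 + -8.36*i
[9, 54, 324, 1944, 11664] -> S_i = 9*6^i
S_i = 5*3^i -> [5, 15, 45, 135, 405]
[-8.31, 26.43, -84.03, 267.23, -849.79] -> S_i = -8.31*(-3.18)^i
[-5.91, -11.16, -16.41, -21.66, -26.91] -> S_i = -5.91 + -5.25*i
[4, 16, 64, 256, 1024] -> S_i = 4*4^i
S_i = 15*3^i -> [15, 45, 135, 405, 1215]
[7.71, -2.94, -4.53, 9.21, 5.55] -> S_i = Random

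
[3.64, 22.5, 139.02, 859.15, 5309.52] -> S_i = 3.64*6.18^i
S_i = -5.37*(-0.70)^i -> [-5.37, 3.76, -2.63, 1.84, -1.29]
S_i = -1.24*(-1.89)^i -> [-1.24, 2.34, -4.43, 8.37, -15.82]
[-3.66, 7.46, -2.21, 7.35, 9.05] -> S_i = Random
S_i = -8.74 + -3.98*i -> [-8.74, -12.72, -16.7, -20.68, -24.66]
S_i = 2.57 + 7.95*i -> [2.57, 10.52, 18.47, 26.42, 34.37]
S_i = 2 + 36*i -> [2, 38, 74, 110, 146]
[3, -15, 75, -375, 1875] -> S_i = 3*-5^i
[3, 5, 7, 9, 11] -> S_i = 3 + 2*i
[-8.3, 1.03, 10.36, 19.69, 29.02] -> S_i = -8.30 + 9.33*i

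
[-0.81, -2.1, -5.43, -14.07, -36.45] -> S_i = -0.81*2.59^i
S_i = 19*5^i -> [19, 95, 475, 2375, 11875]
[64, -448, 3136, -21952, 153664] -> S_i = 64*-7^i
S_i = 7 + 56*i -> [7, 63, 119, 175, 231]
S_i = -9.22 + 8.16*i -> [-9.22, -1.06, 7.1, 15.26, 23.42]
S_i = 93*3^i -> [93, 279, 837, 2511, 7533]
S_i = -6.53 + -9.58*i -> [-6.53, -16.11, -25.69, -35.27, -44.85]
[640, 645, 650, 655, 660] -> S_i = 640 + 5*i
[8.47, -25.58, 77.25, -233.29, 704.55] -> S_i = 8.47*(-3.02)^i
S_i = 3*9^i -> [3, 27, 243, 2187, 19683]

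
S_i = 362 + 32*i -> [362, 394, 426, 458, 490]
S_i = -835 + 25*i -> [-835, -810, -785, -760, -735]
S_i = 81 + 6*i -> [81, 87, 93, 99, 105]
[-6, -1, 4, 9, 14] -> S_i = -6 + 5*i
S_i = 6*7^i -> [6, 42, 294, 2058, 14406]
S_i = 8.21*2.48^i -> [8.21, 20.36, 50.49, 125.23, 310.56]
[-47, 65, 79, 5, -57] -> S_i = Random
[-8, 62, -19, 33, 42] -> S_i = Random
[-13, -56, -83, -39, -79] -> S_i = Random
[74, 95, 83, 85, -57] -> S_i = Random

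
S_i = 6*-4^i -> [6, -24, 96, -384, 1536]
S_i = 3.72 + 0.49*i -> [3.72, 4.21, 4.7, 5.19, 5.68]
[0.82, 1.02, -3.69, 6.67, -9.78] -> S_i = Random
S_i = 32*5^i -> [32, 160, 800, 4000, 20000]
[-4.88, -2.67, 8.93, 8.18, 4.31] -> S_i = Random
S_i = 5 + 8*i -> [5, 13, 21, 29, 37]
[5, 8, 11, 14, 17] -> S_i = 5 + 3*i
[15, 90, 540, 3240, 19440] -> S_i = 15*6^i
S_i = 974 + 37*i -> [974, 1011, 1048, 1085, 1122]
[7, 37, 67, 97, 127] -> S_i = 7 + 30*i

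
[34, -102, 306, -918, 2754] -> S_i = 34*-3^i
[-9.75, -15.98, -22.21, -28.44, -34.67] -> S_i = -9.75 + -6.23*i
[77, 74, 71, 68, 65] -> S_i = 77 + -3*i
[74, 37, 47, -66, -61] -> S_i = Random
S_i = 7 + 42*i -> [7, 49, 91, 133, 175]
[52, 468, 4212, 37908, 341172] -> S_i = 52*9^i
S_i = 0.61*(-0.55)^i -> [0.61, -0.34, 0.18, -0.1, 0.06]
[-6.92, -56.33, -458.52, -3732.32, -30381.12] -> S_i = -6.92*8.14^i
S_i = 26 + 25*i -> [26, 51, 76, 101, 126]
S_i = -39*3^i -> [-39, -117, -351, -1053, -3159]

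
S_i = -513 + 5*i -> [-513, -508, -503, -498, -493]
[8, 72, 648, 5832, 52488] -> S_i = 8*9^i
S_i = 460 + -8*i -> [460, 452, 444, 436, 428]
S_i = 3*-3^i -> [3, -9, 27, -81, 243]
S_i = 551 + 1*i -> [551, 552, 553, 554, 555]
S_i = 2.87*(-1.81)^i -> [2.87, -5.19, 9.4, -17.02, 30.8]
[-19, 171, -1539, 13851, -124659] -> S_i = -19*-9^i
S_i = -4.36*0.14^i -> [-4.36, -0.61, -0.09, -0.01, -0.0]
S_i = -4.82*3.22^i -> [-4.82, -15.52, -49.98, -160.92, -518.17]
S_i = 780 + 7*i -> [780, 787, 794, 801, 808]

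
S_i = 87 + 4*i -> [87, 91, 95, 99, 103]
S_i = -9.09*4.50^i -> [-9.09, -40.9, -184.07, -828.33, -3727.47]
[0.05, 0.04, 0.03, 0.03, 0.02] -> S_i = 0.05*0.81^i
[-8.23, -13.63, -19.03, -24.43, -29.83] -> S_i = -8.23 + -5.40*i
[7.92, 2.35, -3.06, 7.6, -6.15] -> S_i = Random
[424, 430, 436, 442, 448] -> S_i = 424 + 6*i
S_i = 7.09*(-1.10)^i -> [7.09, -7.8, 8.58, -9.44, 10.38]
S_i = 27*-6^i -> [27, -162, 972, -5832, 34992]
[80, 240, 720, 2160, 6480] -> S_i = 80*3^i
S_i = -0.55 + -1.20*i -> [-0.55, -1.75, -2.95, -4.15, -5.35]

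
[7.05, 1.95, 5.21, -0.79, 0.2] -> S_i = Random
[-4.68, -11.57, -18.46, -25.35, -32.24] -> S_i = -4.68 + -6.89*i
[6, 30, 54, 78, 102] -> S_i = 6 + 24*i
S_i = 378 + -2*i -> [378, 376, 374, 372, 370]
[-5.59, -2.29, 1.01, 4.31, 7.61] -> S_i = -5.59 + 3.30*i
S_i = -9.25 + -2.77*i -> [-9.25, -12.02, -14.79, -17.56, -20.33]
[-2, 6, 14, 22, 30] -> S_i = -2 + 8*i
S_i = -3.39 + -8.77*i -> [-3.39, -12.16, -20.93, -29.7, -38.47]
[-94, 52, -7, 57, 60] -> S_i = Random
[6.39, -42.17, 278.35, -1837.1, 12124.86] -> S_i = 6.39*(-6.60)^i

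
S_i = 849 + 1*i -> [849, 850, 851, 852, 853]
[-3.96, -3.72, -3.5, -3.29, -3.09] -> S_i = -3.96*0.94^i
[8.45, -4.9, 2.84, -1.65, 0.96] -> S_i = 8.45*(-0.58)^i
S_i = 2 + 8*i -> [2, 10, 18, 26, 34]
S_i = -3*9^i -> [-3, -27, -243, -2187, -19683]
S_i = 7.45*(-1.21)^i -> [7.45, -9.01, 10.91, -13.2, 15.97]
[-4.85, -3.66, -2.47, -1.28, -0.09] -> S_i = -4.85 + 1.19*i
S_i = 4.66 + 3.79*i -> [4.66, 8.45, 12.24, 16.03, 19.82]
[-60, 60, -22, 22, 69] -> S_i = Random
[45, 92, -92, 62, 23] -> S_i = Random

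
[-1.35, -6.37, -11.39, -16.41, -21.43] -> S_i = -1.35 + -5.02*i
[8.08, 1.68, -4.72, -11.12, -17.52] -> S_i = 8.08 + -6.40*i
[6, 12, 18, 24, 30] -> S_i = 6 + 6*i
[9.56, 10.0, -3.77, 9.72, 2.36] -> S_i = Random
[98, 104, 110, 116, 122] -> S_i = 98 + 6*i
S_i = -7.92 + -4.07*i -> [-7.92, -11.99, -16.06, -20.13, -24.2]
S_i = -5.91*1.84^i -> [-5.91, -10.87, -20.01, -36.82, -67.74]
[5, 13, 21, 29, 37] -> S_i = 5 + 8*i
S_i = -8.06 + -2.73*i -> [-8.06, -10.79, -13.52, -16.25, -18.98]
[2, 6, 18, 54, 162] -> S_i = 2*3^i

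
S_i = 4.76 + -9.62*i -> [4.76, -4.86, -14.48, -24.1, -33.72]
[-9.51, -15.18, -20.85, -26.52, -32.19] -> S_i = -9.51 + -5.67*i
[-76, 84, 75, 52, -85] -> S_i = Random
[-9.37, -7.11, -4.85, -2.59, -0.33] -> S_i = -9.37 + 2.26*i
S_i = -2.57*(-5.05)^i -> [-2.57, 12.98, -65.54, 330.98, -1671.47]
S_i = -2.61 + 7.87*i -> [-2.61, 5.26, 13.13, 21.0, 28.87]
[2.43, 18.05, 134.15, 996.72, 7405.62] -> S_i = 2.43*7.43^i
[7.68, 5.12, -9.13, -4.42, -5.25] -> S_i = Random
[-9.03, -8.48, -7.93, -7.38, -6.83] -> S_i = -9.03 + 0.55*i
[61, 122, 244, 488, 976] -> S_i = 61*2^i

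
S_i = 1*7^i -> [1, 7, 49, 343, 2401]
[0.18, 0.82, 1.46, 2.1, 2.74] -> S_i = 0.18 + 0.64*i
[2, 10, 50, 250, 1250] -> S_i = 2*5^i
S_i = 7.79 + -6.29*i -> [7.79, 1.5, -4.79, -11.08, -17.37]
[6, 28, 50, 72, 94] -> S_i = 6 + 22*i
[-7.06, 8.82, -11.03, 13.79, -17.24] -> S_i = -7.06*(-1.25)^i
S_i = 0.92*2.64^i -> [0.92, 2.43, 6.41, 16.93, 44.69]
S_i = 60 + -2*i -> [60, 58, 56, 54, 52]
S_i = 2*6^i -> [2, 12, 72, 432, 2592]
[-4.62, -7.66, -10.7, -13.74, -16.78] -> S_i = -4.62 + -3.04*i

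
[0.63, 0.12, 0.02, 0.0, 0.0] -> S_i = 0.63*0.19^i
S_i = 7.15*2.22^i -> [7.15, 15.87, 35.24, 78.23, 173.67]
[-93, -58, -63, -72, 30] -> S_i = Random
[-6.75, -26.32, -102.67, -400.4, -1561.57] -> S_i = -6.75*3.90^i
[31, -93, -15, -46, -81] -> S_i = Random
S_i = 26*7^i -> [26, 182, 1274, 8918, 62426]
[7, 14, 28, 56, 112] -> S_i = 7*2^i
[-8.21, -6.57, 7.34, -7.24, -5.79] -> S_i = Random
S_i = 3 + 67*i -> [3, 70, 137, 204, 271]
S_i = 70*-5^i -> [70, -350, 1750, -8750, 43750]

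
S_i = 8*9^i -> [8, 72, 648, 5832, 52488]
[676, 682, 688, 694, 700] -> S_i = 676 + 6*i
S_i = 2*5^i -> [2, 10, 50, 250, 1250]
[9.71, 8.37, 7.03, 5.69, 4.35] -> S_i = 9.71 + -1.34*i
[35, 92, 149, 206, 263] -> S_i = 35 + 57*i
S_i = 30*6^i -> [30, 180, 1080, 6480, 38880]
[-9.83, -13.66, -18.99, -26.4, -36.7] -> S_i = -9.83*1.39^i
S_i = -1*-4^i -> [-1, 4, -16, 64, -256]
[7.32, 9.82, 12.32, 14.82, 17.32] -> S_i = 7.32 + 2.50*i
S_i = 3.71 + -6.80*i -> [3.71, -3.09, -9.89, -16.69, -23.49]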